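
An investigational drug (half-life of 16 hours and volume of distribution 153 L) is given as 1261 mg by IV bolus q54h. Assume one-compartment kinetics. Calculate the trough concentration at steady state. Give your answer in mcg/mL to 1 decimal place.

0.9 mcg/mL

Over one 54-h interval, 54/16 ≈ 3.375 half-lives elapse, leaving f ≈ 0.0964 of each dose.
At steady state, accumulation factor R = 1/(1 − e^(−kτ)) ≈ 1.1067.
Each bolus raises the concentration by D/Vd = 1261/153 ≈ 8.242 mcg/mL.
Cmax,ss = C₀/(1 − f) ≈ 8.242/0.9036 ≈ 9.121 mcg/mL.
Steady-state trough Cmin,ss = Cmax,ss·f ≈ 9.121 × 0.0964 ≈ 0.879 mcg/mL.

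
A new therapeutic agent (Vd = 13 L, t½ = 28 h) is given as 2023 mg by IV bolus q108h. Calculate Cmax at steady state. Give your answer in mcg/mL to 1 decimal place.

167.1 mcg/mL

τ/t½ = 108/28 ≈ 3.8571, so fraction remaining f = (1/2)^(108/28) ≈ 0.0690.
Accumulation ratio R = 1/(1 − f) ≈ 1/0.9310 ≈ 1.0741.
Single-dose peak C₀ = D/Vd = 2023/13 ≈ 155.615 mcg/mL.
Steady-state peak Cmax,ss = C₀·R ≈ 155.615 × 1.0741 ≈ 167.146 mcg/mL.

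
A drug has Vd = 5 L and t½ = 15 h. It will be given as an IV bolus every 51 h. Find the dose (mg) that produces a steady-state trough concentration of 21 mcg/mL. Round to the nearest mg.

τ/t½ = 51/15 ≈ 3.4, so f = (1/2)^(51/15) ≈ 0.094732.
Cmin,ss = (D/Vd)·f/(1−f), so D = Cmin,ss·Vd·(1−f)/f.
D = 21 × 5 × (1−f)/f ≈ 21 × 5 × 9.55610 ≈ 1003.39 mg.

1003 mg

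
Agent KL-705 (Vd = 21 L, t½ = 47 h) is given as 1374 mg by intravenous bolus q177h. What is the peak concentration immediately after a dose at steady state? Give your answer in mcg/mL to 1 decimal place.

70.6 mcg/mL

Over one 177-h interval, 177/47 ≈ 3.766 half-lives elapse, leaving f ≈ 0.0735 of each dose.
At steady state, accumulation factor R = 1/(1 − e^(−kτ)) ≈ 1.0793.
Each bolus raises the concentration by D/Vd = 1374/21 ≈ 65.429 mcg/mL.
Cmax,ss = C₀/(1 − f) ≈ 65.429/0.9265 ≈ 70.620 mcg/mL.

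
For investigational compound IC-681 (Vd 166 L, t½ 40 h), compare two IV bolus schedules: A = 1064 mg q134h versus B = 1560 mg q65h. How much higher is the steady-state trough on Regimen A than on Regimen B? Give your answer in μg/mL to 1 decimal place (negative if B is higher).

Regimen A: f = (1/2)^(134/40) ≈ 0.0981; Cmin,ss = (1064/166)·f/(1−f) ≈ 0.697 μg/mL.
Regimen B: f = (1/2)^(65/40) ≈ 0.3242; Cmin,ss = (1560/166)·f/(1−f) ≈ 4.508 μg/mL.
Difference ≈ 0.697 − 4.508 ≈ -3.811 μg/mL.

-3.8 μg/mL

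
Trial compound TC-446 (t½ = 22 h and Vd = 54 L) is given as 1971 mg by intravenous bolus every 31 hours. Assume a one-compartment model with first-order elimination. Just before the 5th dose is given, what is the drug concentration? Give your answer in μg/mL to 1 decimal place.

f = (1/2)^(τ/t½) = (1/2)^(31/22) ≈ 0.3765.
C₀ = D/Vd = 1971/54 ≈ 36.500 μg/mL.
Before the 5th dose, 4 doses have been given. Superposition: Cmin = C₀·(f + f² + … + f^4).
≈ 36.500 × (0.3765 + 0.1418 + 0.0534 + 0.0201) ≈ 36.500 × 0.5918 ≈ 21.601 μg/mL.

21.6 μg/mL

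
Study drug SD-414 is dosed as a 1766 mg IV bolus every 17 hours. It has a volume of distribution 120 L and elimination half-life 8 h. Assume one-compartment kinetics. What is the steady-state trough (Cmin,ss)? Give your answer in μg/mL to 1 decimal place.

τ/t½ = 17/8 ≈ 2.125, so fraction remaining f = (1/2)^(17/8) ≈ 0.2293.
Single-dose peak C₀ = D/Vd = 1766/120 ≈ 14.717 μg/mL.
Steady-state trough Cmin,ss = C₀·f/(1−f) ≈ 14.717 × 0.2293/0.7707 ≈ 4.379 μg/mL.

4.4 μg/mL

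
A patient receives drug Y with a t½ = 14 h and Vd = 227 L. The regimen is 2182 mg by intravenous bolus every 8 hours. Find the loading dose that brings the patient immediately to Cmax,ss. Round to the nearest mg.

6672 mg

f = (1/2)^(8/14) ≈ 0.672950; accumulation ratio R = 1/(1−f) ≈ 3.05764.
Loading dose to hit Cmax,ss on first dose: D_load = D_maint·R ≈ 2182 × 3.05764 ≈ 6671.77 mg.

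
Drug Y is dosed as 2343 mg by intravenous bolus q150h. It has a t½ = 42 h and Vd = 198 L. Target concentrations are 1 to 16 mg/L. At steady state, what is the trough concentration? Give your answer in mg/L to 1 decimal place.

k = ln2/t½ = ln2/42 ≈ 0.016504 h⁻¹; fraction remaining f = e^(−kτ) = e^(−0.016504×150) ≈ 0.0841.
Single-dose peak C₀ = D/Vd = 2343/198 ≈ 11.833 mg/L.
Steady-state trough Cmin,ss = C₀·f/(1−f) ≈ 11.833 × 0.0841/0.9159 ≈ 1.087 mg/L.
Trough 1.1 mg/L vs MEC 1 mg/L: adequate.

1.1 mg/L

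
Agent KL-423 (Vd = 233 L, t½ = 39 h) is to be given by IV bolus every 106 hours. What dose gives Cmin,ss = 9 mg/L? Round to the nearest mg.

τ/t½ = 106/39 ≈ 2.7179, so f = (1/2)^(106/39) ≈ 0.151990.
Cmin,ss = (D/Vd)·f/(1−f), so D = Cmin,ss·Vd·(1−f)/f.
D = 9 × 233 × (1−f)/f ≈ 9 × 233 × 5.57938 ≈ 11699.96 mg.

11700 mg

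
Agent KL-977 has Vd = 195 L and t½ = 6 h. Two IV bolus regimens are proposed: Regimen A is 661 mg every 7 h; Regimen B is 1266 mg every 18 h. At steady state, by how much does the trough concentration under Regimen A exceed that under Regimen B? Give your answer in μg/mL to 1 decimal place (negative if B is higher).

1.8 μg/mL

Regimen A: f = (1/2)^(7/6) ≈ 0.4454; Cmin,ss = (661/195)·f/(1−f) ≈ 2.722 μg/mL.
Regimen B: f = (1/2)^(18/6) ≈ 0.1250; Cmin,ss = (1266/195)·f/(1−f) ≈ 0.927 μg/mL.
Difference ≈ 2.722 − 0.927 ≈ 1.795 μg/mL.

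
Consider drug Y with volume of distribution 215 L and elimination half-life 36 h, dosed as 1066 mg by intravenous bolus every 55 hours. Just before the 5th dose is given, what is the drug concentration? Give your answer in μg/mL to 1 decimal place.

2.6 μg/mL

f = (1/2)^(τ/t½) = (1/2)^(55/36) ≈ 0.3468.
C₀ = D/Vd = 1066/215 ≈ 4.958 μg/mL.
Before the 5th dose, 4 doses have been given. Superposition: Cmin = C₀·(f + f² + … + f^4).
≈ 4.958 × (0.3468 + 0.1203 + 0.0417 + 0.0145) ≈ 4.958 × 0.5233 ≈ 2.595 μg/mL.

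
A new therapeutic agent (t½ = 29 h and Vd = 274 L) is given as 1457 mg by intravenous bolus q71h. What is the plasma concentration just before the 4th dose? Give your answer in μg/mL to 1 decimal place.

f = (1/2)^(τ/t½) = (1/2)^(71/29) ≈ 0.1832.
C₀ = D/Vd = 1457/274 ≈ 5.318 μg/mL.
Before the 4th dose, 3 doses have been given. Superposition: Cmin = C₀·(f + f² + … + f^3).
≈ 5.318 × (0.1832 + 0.0336 + 0.0061) ≈ 5.318 × 0.2229 ≈ 1.185 μg/mL.

1.2 μg/mL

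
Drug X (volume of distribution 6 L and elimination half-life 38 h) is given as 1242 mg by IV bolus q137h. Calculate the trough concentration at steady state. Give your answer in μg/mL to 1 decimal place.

18.5 μg/mL

Over one 137-h interval, 137/38 ≈ 3.6053 half-lives elapse, leaving f ≈ 0.0822 of each dose.
Single-dose peak C₀ = D/Vd = 1242/6 ≈ 207.000 μg/mL.
Steady-state trough Cmin,ss = C₀·f/(1−f) ≈ 207.000 × 0.0822/0.9178 ≈ 18.539 μg/mL.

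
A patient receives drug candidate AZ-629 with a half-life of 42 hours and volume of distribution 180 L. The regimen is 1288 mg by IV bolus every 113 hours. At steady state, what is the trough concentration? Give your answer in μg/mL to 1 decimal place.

τ/t½ = 113/42 ≈ 2.6905, so fraction remaining f = (1/2)^(113/42) ≈ 0.1549.
At steady state, accumulation factor R = 1/(1 − e^(−kτ)) ≈ 1.1833.
Single-dose peak C₀ = D/Vd = 1288/180 ≈ 7.156 μg/mL.
Steady-state peak Cmax,ss = C₀·R ≈ 7.156 × 1.1833 ≈ 8.468 μg/mL.
One interval later, Cmin,ss = Cmax,ss·e^(−kτ) ≈ 8.468 × 0.1549 ≈ 1.312 μg/mL.

1.3 μg/mL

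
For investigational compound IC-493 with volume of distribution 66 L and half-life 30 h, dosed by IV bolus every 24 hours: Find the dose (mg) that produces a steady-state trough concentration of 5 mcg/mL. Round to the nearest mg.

τ/t½ = 24/30 ≈ 0.8, so f = (1/2)^(24/30) ≈ 0.574349.
Cmin,ss = (D/Vd)·f/(1−f), so D = Cmin,ss·Vd·(1−f)/f.
D = 5 × 66 × (1−f)/f ≈ 5 × 66 × 0.74110 ≈ 244.56 mg.

245 mg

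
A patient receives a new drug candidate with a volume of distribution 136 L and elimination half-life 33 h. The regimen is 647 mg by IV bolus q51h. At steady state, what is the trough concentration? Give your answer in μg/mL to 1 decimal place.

2.5 μg/mL

k = ln2/t½ = ln2/33 ≈ 0.021004 h⁻¹; fraction remaining f = e^(−kτ) = e^(−0.021004×51) ≈ 0.3426.
Accumulation ratio R = 1/(1 − f) ≈ 1/0.6574 ≈ 1.5211.
Each bolus raises the concentration by D/Vd = 647/136 ≈ 4.757 μg/mL.
Cmax,ss = C₀/(1 − f) ≈ 4.757/0.6574 ≈ 7.236 μg/mL.
Steady-state trough Cmin,ss = Cmax,ss·f ≈ 7.236 × 0.3426 ≈ 2.479 μg/mL.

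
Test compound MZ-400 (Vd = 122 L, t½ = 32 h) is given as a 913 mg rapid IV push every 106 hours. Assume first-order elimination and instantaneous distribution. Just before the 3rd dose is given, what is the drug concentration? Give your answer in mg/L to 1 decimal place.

0.8 mg/L

f = (1/2)^(τ/t½) = (1/2)^(106/32) ≈ 0.1007.
C₀ = D/Vd = 913/122 ≈ 7.484 mg/L.
Before the 3rd dose, 2 doses have been given. Superposition: Cmin = C₀·(f + f²).
≈ 7.484 × (0.1007 + 0.0101) ≈ 7.484 × 0.1108 ≈ 0.829 mg/L.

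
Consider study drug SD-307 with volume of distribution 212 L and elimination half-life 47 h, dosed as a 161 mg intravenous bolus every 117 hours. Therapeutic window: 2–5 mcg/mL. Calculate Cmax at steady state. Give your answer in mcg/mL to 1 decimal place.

0.9 mcg/mL

Over one 117-h interval, 117/47 ≈ 2.4894 half-lives elapse, leaving f ≈ 0.1781 of each dose.
At steady state, accumulation factor R = 1/(1 − e^(−kτ)) ≈ 1.2167.
Each bolus raises the concentration by D/Vd = 161/212 ≈ 0.759 mcg/mL.
Steady-state peak Cmax,ss = C₀·R ≈ 0.759 × 1.2167 ≈ 0.923 mcg/mL.
Peak 0.9 mcg/mL vs MTC 5 mcg/mL: below toxic threshold.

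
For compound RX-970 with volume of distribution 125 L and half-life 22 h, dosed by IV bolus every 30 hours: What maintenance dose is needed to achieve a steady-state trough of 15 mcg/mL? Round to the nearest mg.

2950 mg

τ/t½ = 30/22 ≈ 1.3636, so f = (1/2)^(30/22) ≈ 0.388602.
Cmin,ss = (D/Vd)·f/(1−f), so D = Cmin,ss·Vd·(1−f)/f.
D = 15 × 125 × (1−f)/f ≈ 15 × 125 × 1.57333 ≈ 2949.99 mg.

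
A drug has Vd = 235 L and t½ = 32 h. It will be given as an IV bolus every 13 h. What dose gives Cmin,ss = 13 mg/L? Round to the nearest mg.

τ/t½ = 13/32 ≈ 0.40625, so f = (1/2)^(13/32) ≈ 0.754582.
Cmin,ss = (D/Vd)·f/(1−f), so D = Cmin,ss·Vd·(1−f)/f.
D = 13 × 235 × (1−f)/f ≈ 13 × 235 × 0.32524 ≈ 993.61 mg.

994 mg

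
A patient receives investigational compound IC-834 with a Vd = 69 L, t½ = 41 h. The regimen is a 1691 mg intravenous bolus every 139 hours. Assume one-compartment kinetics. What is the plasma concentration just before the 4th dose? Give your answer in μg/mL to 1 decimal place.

2.6 μg/mL

f = (1/2)^(τ/t½) = (1/2)^(139/41) ≈ 0.0954.
C₀ = D/Vd = 1691/69 ≈ 24.507 μg/mL.
Before the 4th dose, 3 doses have been given. Superposition: Cmin = C₀·(f + f² + … + f^3).
≈ 24.507 × (0.0954 + 0.0091 + 0.0009) ≈ 24.507 × 0.1054 ≈ 2.583 μg/mL.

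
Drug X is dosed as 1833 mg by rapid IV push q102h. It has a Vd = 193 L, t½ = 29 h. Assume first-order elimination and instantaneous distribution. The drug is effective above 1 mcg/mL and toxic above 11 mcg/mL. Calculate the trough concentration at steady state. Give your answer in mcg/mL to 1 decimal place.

0.9 mcg/mL

k = ln2/t½ = ln2/29 ≈ 0.023902 h⁻¹; fraction remaining f = e^(−kτ) = e^(−0.023902×102) ≈ 0.0873.
At steady state, accumulation factor R = 1/(1 − e^(−kτ)) ≈ 1.0957.
Single-dose peak C₀ = D/Vd = 1833/193 ≈ 9.497 mcg/mL.
Steady-state peak Cmax,ss = C₀·R ≈ 9.497 × 1.0957 ≈ 10.406 mcg/mL.
Steady-state trough Cmin,ss = Cmax,ss·f ≈ 10.406 × 0.0873 ≈ 0.908 mcg/mL.
Trough 0.9 mcg/mL vs MEC 1 mcg/mL: subtherapeutic.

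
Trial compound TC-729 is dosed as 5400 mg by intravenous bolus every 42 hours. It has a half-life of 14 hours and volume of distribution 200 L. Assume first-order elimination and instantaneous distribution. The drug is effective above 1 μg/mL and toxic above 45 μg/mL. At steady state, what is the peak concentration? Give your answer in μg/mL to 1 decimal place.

30.9 μg/mL

The dosing interval is 3 half-lives, so f = 2^(−3) = 0.125.
At steady state, R = 1/(1 − 0.125) = 8/7.
Single-dose peak C₀ = D/Vd = 5400/200 = 27 μg/mL.
Steady-state peak Cmax,ss = C₀·R = 27 × 8/7 ≈ 30.857 μg/mL.
Peak 30.9 μg/mL vs MTC 45 μg/mL: below toxic threshold.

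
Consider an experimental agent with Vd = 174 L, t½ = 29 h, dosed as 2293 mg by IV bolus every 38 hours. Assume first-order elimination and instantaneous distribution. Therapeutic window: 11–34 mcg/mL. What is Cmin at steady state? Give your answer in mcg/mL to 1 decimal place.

8.9 mcg/mL

Over one 38-h interval, 38/29 ≈ 1.3103 half-lives elapse, leaving f ≈ 0.4032 of each dose.
Accumulation ratio R = 1/(1 − f) ≈ 1/0.5968 ≈ 1.6756.
Single-dose peak C₀ = D/Vd = 2293/174 ≈ 13.178 mcg/mL.
Cmax,ss = C₀/(1 − f) ≈ 13.178/0.5968 ≈ 22.081 mcg/mL.
One interval later, Cmin,ss = Cmax,ss·e^(−kτ) ≈ 22.081 × 0.4032 ≈ 8.903 mcg/mL.
Trough 8.9 mcg/mL vs MEC 11 mcg/mL: subtherapeutic.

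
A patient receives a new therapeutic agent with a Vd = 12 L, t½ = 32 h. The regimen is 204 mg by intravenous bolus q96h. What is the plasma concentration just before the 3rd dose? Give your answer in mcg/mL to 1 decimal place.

f = (1/2)^(τ/t½) = (1/2)^(96/32) ≈ 0.1250.
C₀ = D/Vd = 204/12 ≈ 17.000 mcg/mL.
Before the 3rd dose, 2 doses have been given. Superposition: Cmin = C₀·(f + f²).
≈ 17.000 × (0.1250 + 0.0156) ≈ 17.000 × 0.1406 ≈ 2.390 mcg/mL.

2.4 mcg/mL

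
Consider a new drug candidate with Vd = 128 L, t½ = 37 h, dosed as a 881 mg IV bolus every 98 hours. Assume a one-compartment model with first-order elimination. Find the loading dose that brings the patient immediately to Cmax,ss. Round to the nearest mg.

f = (1/2)^(98/37) ≈ 0.159469; accumulation ratio R = 1/(1−f) ≈ 1.18972.
Loading dose to hit Cmax,ss on first dose: D_load = D_maint·R ≈ 881 × 1.18972 ≈ 1048.14 mg.

1048 mg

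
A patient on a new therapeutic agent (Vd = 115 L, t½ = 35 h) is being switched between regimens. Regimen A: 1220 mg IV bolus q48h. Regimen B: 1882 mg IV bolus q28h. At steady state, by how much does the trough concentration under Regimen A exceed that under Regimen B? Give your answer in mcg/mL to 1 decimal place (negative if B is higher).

-15.4 mcg/mL

Regimen A: f = (1/2)^(48/35) ≈ 0.3865; Cmin,ss = (1220/115)·f/(1−f) ≈ 6.683 mcg/mL.
Regimen B: f = (1/2)^(28/35) ≈ 0.5743; Cmin,ss = (1882/115)·f/(1−f) ≈ 22.078 mcg/mL.
Difference ≈ 6.683 − 22.078 ≈ -15.395 mcg/mL.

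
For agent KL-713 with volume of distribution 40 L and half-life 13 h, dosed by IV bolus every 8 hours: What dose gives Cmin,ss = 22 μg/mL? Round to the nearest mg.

τ/t½ = 8/13 ≈ 0.61538, so f = (1/2)^(8/13) ≈ 0.652756.
Cmin,ss = (D/Vd)·f/(1−f), so D = Cmin,ss·Vd·(1−f)/f.
D = 22 × 40 × (1−f)/f ≈ 22 × 40 × 0.53197 ≈ 468.13 mg.

468 mg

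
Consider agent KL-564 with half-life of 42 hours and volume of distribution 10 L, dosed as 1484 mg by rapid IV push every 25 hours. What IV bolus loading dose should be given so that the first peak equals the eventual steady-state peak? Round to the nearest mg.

4390 mg

f = (1/2)^(25/42) ≈ 0.661935; accumulation ratio R = 1/(1−f) ≈ 2.95801.
Loading dose to hit Cmax,ss on first dose: D_load = D_maint·R ≈ 1484 × 2.95801 ≈ 4389.69 mg.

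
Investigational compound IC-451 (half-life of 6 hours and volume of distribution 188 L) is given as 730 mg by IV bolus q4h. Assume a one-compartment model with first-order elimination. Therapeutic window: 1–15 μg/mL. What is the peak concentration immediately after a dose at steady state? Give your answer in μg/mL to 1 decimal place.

Over one 4-h interval, 4/6 ≈ 0.66667 half-lives elapse, leaving f ≈ 0.6300 of each dose.
At steady state, accumulation factor R = 1/(1 − e^(−kτ)) ≈ 2.7027.
Each bolus raises the concentration by D/Vd = 730/188 ≈ 3.883 μg/mL.
Cmax,ss = C₀/(1 − f) ≈ 3.883/0.3700 ≈ 10.495 μg/mL.
Peak 10.5 μg/mL vs MTC 15 μg/mL: below toxic threshold.

10.5 μg/mL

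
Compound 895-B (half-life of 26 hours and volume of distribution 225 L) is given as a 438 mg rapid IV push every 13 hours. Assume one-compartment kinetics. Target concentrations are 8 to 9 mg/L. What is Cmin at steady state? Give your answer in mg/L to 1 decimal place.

Over one 13-h interval, 13/26 ≈ 0.5 half-lives elapse, leaving f ≈ 0.7071 of each dose.
Accumulation ratio R = 1/(1 − f) ≈ 1/0.2929 ≈ 3.4141.
Single-dose peak C₀ = D/Vd = 438/225 ≈ 1.947 mg/L.
Cmax,ss = C₀/(1 − f) ≈ 1.947/0.2929 ≈ 6.647 mg/L.
Steady-state trough Cmin,ss = Cmax,ss·f ≈ 6.647 × 0.7071 ≈ 4.700 mg/L.
Trough 4.7 mg/L vs MEC 8 mg/L: subtherapeutic.

4.7 mg/L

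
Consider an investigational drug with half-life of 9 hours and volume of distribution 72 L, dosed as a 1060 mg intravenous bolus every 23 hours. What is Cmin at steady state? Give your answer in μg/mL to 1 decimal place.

Over one 23-h interval, 23/9 ≈ 2.5556 half-lives elapse, leaving f ≈ 0.1701 of each dose.
At steady state, accumulation factor R = 1/(1 − e^(−kτ)) ≈ 1.2050.
Single-dose peak C₀ = D/Vd = 1060/72 ≈ 14.722 μg/mL.
Steady-state peak Cmax,ss = C₀·R ≈ 14.722 × 1.2050 ≈ 17.740 μg/mL.
One interval later, Cmin,ss = Cmax,ss·e^(−kτ) ≈ 17.740 × 0.1701 ≈ 3.018 μg/mL.

3.0 μg/mL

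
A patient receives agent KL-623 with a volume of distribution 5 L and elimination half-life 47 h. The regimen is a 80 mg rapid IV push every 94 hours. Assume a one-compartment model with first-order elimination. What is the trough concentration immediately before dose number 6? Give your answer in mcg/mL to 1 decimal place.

5.3 mcg/mL

f = (1/2)^(τ/t½) = (1/2)^(94/47) ≈ 0.2500.
C₀ = D/Vd = 80/5 ≈ 16.000 mcg/mL.
Before the 6th dose, 5 doses have been given. Superposition: Cmin = C₀·(f + f² + … + f^5).
≈ 16.000 × (0.2500 + 0.0625 + 0.0156 + 0.0039 + 0.0010) ≈ 16.000 × 0.3330 ≈ 5.328 mcg/mL.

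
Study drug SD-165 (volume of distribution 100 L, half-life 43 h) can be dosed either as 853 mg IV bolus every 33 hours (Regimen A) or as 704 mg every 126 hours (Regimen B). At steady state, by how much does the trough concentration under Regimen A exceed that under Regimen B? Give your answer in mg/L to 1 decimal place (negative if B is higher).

Regimen A: f = (1/2)^(33/43) ≈ 0.5875; Cmin,ss = (853/100)·f/(1−f) ≈ 12.149 mg/L.
Regimen B: f = (1/2)^(126/43) ≈ 0.1312; Cmin,ss = (704/100)·f/(1−f) ≈ 1.063 mg/L.
Difference ≈ 12.149 − 1.063 ≈ 11.086 mg/L.

11.1 mg/L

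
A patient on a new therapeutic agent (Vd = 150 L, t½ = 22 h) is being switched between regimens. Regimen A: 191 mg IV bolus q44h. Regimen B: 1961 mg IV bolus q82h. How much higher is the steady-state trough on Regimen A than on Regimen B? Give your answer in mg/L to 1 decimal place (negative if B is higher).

Regimen A: f = (1/2)^(44/22) ≈ 0.2500; Cmin,ss = (191/150)·f/(1−f) ≈ 0.424 mg/L.
Regimen B: f = (1/2)^(82/22) ≈ 0.0755; Cmin,ss = (1961/150)·f/(1−f) ≈ 1.068 mg/L.
Difference ≈ 0.424 − 1.068 ≈ -0.644 mg/L.

-0.6 mg/L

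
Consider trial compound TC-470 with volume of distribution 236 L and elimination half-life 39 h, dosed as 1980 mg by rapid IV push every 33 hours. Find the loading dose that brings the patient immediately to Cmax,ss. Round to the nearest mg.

f = (1/2)^(33/39) ≈ 0.556266; accumulation ratio R = 1/(1−f) ≈ 2.25360.
Loading dose to hit Cmax,ss on first dose: D_load = D_maint·R ≈ 1980 × 2.25360 ≈ 4462.13 mg.

4462 mg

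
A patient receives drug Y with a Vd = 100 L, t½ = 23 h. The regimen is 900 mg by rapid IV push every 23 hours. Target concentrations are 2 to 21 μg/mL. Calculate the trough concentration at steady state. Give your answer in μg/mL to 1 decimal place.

9.0 μg/mL

The dosing interval is 1 half-life, so f = 2^(−1) = 0.5.
At steady state, R = 1/(1 − 0.5) = 2/1.
Single-dose peak C₀ = D/Vd = 900/100 = 9 μg/mL.
Steady-state peak Cmax,ss = C₀·R = 9 × 2/1 ≈ 18.000 μg/mL.
Steady-state trough Cmin,ss = Cmax,ss·f ≈ 18.000 × 0.5 ≈ 9.000 μg/mL.
Trough 9.0 μg/mL vs MEC 2 μg/mL: adequate.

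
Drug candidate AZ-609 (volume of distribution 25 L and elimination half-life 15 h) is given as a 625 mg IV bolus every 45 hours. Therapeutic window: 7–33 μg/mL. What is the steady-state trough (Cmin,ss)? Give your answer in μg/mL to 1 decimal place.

3.6 μg/mL

The dosing interval is 3 half-lives, so f = 2^(−3) = 0.125.
Accumulation ratio R = 1/(1 − f) = 1/0.875 = 8/7.
Single-dose peak C₀ = D/Vd = 625/25 = 25 μg/mL.
Steady-state peak Cmax,ss = C₀·R = 25 × 8/7 ≈ 28.571 μg/mL.
Steady-state trough Cmin,ss = Cmax,ss·f ≈ 28.571 × 0.125 ≈ 3.571 μg/mL.
Trough 3.6 μg/mL vs MEC 7 μg/mL: subtherapeutic.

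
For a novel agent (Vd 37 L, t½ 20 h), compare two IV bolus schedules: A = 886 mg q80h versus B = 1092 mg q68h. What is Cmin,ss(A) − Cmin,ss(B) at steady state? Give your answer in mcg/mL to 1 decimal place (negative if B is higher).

Regimen A: f = (1/2)^(80/20) ≈ 0.0625; Cmin,ss = (886/37)·f/(1−f) ≈ 1.596 mcg/mL.
Regimen B: f = (1/2)^(68/20) ≈ 0.0947; Cmin,ss = (1092/37)·f/(1−f) ≈ 3.087 mcg/mL.
Difference ≈ 1.596 − 3.087 ≈ -1.491 mcg/mL.

-1.5 mcg/mL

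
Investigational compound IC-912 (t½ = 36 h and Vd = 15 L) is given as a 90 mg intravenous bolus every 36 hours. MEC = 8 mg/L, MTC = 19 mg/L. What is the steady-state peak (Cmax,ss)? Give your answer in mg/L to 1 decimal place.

τ = 36 h = 1 half-life, so f = (1/2)^1 = 0.5.
At steady state, R = 1/(1 − 0.5) = 2/1.
Single-dose peak C₀ = D/Vd = 90/15 = 6 mg/L.
Steady-state peak Cmax,ss = C₀·R = 6 × 2/1 ≈ 12.000 mg/L.
Peak 12.0 mg/L vs MTC 19 mg/L: below toxic threshold.

12.0 mg/L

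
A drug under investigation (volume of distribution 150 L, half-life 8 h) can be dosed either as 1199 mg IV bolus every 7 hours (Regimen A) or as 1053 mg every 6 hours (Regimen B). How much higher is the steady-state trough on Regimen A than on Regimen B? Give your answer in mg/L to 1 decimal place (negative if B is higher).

-0.7 mg/L

Regimen A: f = (1/2)^(7/8) ≈ 0.5453; Cmin,ss = (1199/150)·f/(1−f) ≈ 9.586 mg/L.
Regimen B: f = (1/2)^(6/8) ≈ 0.5946; Cmin,ss = (1053/150)·f/(1−f) ≈ 10.296 mg/L.
Difference ≈ 9.586 − 10.296 ≈ -0.710 mg/L.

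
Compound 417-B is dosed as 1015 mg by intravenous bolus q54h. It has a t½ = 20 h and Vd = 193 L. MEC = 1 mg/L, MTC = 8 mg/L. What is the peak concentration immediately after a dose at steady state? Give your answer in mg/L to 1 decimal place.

k = ln2/t½ = ln2/20 ≈ 0.034657 h⁻¹; fraction remaining f = e^(−kτ) = e^(−0.034657×54) ≈ 0.1539.
Accumulation ratio R = 1/(1 − f) ≈ 1/0.8461 ≈ 1.1819.
Single-dose peak C₀ = D/Vd = 1015/193 ≈ 5.259 mg/L.
Cmax,ss = C₀/(1 − f) ≈ 5.259/0.8461 ≈ 6.216 mg/L.
Peak 6.2 mg/L vs MTC 8 mg/L: below toxic threshold.

6.2 mg/L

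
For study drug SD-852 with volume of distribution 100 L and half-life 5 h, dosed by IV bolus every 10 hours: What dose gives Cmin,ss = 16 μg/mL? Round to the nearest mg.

τ/t½ = 10/5 ≈ 2, so f = (1/2)^(10/5) ≈ 0.250000.
Cmin,ss = (D/Vd)·f/(1−f), so D = Cmin,ss·Vd·(1−f)/f.
D = 16 × 100 × (1−f)/f ≈ 16 × 100 × 3.00000 ≈ 4800.00 mg.

4800 mg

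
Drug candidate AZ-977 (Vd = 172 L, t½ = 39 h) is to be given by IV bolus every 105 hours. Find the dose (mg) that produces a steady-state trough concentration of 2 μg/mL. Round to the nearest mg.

τ/t½ = 105/39 ≈ 2.6923, so f = (1/2)^(105/39) ≈ 0.154716.
Cmin,ss = (D/Vd)·f/(1−f), so D = Cmin,ss·Vd·(1−f)/f.
D = 2 × 172 × (1−f)/f ≈ 2 × 172 × 5.46346 ≈ 1879.43 mg.

1879 mg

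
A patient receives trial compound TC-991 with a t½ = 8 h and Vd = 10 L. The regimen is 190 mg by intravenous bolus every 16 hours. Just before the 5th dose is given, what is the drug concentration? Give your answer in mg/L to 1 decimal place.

f = (1/2)^(τ/t½) = (1/2)^(16/8) ≈ 0.2500.
C₀ = D/Vd = 190/10 ≈ 19.000 mg/L.
Before the 5th dose, 4 doses have been given. Superposition: Cmin = C₀·(f + f² + … + f^4).
≈ 19.000 × (0.2500 + 0.0625 + 0.0156 + 0.0039) ≈ 19.000 × 0.3320 ≈ 6.308 mg/L.

6.3 mg/L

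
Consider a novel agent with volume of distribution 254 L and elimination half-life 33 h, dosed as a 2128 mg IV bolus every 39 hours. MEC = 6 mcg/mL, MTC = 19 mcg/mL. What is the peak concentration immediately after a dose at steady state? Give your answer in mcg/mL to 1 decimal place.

15.0 mcg/mL

Over one 39-h interval, 39/33 ≈ 1.1818 half-lives elapse, leaving f ≈ 0.4408 of each dose.
At steady state, accumulation factor R = 1/(1 − e^(−kτ)) ≈ 1.7883.
Single-dose peak C₀ = D/Vd = 2128/254 ≈ 8.378 mcg/mL.
Steady-state peak Cmax,ss = C₀·R ≈ 8.378 × 1.7883 ≈ 14.982 mcg/mL.
Peak 15.0 mcg/mL vs MTC 19 mcg/mL: below toxic threshold.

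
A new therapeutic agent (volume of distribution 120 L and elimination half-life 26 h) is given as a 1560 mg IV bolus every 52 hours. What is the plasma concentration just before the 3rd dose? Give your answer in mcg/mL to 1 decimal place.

f = (1/2)^(τ/t½) = (1/2)^(52/26) ≈ 0.2500.
C₀ = D/Vd = 1560/120 ≈ 13.000 mcg/mL.
Before the 3rd dose, 2 doses have been given. Superposition: Cmin = C₀·(f + f²).
≈ 13.000 × (0.2500 + 0.0625) ≈ 13.000 × 0.3125 ≈ 4.062 mcg/mL.

4.1 mcg/mL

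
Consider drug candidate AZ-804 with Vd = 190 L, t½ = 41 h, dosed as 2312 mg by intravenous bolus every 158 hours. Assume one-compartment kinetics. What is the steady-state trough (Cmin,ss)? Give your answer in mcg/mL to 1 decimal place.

0.9 mcg/mL

Over one 158-h interval, 158/41 ≈ 3.8537 half-lives elapse, leaving f ≈ 0.0692 of each dose.
At steady state, accumulation factor R = 1/(1 − e^(−kτ)) ≈ 1.0743.
Each bolus raises the concentration by D/Vd = 2312/190 ≈ 12.168 mcg/mL.
Cmax,ss = C₀/(1 − f) ≈ 12.168/0.9308 ≈ 13.073 mcg/mL.
One interval later, Cmin,ss = Cmax,ss·e^(−kτ) ≈ 13.073 × 0.0692 ≈ 0.905 mcg/mL.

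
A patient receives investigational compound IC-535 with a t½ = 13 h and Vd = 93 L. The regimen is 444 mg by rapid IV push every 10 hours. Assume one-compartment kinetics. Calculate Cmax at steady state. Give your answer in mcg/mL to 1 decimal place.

Over one 10-h interval, 10/13 ≈ 0.76923 half-lives elapse, leaving f ≈ 0.5867 of each dose.
Accumulation ratio R = 1/(1 − f) ≈ 1/0.4133 ≈ 2.4195.
Each bolus raises the concentration by D/Vd = 444/93 ≈ 4.774 mcg/mL.
Steady-state peak Cmax,ss = C₀·R ≈ 4.774 × 2.4195 ≈ 11.551 mcg/mL.

11.6 mcg/mL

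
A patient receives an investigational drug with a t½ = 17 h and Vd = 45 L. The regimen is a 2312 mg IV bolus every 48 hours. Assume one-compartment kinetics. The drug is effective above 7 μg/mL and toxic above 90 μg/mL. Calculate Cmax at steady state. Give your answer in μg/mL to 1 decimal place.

Over one 48-h interval, 48/17 ≈ 2.8235 half-lives elapse, leaving f ≈ 0.1413 of each dose.
Accumulation ratio R = 1/(1 − f) ≈ 1/0.8587 ≈ 1.1646.
Each bolus raises the concentration by D/Vd = 2312/45 ≈ 51.378 μg/mL.
Steady-state peak Cmax,ss = C₀·R ≈ 51.378 × 1.1646 ≈ 59.835 μg/mL.
Peak 59.8 μg/mL vs MTC 90 μg/mL: below toxic threshold.

59.8 μg/mL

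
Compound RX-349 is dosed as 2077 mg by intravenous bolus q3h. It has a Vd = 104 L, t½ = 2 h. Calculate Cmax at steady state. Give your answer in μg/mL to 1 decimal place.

30.9 μg/mL

Over one 3-h interval, 3/2 ≈ 1.5 half-lives elapse, leaving f ≈ 0.3536 of each dose.
At steady state, accumulation factor R = 1/(1 − e^(−kτ)) ≈ 1.5470.
Each bolus raises the concentration by D/Vd = 2077/104 ≈ 19.971 μg/mL.
Cmax,ss = C₀/(1 − f) ≈ 19.971/0.6464 ≈ 30.896 μg/mL.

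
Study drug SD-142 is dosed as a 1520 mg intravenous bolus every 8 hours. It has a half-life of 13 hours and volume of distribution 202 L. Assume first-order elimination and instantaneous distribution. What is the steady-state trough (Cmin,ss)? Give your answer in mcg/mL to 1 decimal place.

k = ln2/t½ = ln2/13 ≈ 0.053319 h⁻¹; fraction remaining f = e^(−kτ) = e^(−0.053319×8) ≈ 0.6528.
At steady state, accumulation factor R = 1/(1 − e^(−kτ)) ≈ 2.8802.
Each bolus raises the concentration by D/Vd = 1520/202 ≈ 7.525 mcg/mL.
Cmax,ss = C₀/(1 − f) ≈ 7.525/0.3472 ≈ 21.673 mcg/mL.
Steady-state trough Cmin,ss = Cmax,ss·f ≈ 21.673 × 0.6528 ≈ 14.148 mcg/mL.

14.1 mcg/mL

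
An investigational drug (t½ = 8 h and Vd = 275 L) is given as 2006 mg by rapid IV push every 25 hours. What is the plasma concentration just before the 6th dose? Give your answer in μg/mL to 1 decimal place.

0.9 μg/mL

f = (1/2)^(τ/t½) = (1/2)^(25/8) ≈ 0.1146.
C₀ = D/Vd = 2006/275 ≈ 7.295 μg/mL.
Before the 6th dose, 5 doses have been given. Superposition: Cmin = C₀·(f + f² + … + f^5).
≈ 7.295 × (0.1146 + 0.0131 + 0.0015 + 0.0002 + 0.0000) ≈ 7.295 × 0.1294 ≈ 0.944 μg/mL.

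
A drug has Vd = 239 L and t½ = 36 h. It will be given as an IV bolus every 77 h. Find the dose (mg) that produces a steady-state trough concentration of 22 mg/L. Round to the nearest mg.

τ/t½ = 77/36 ≈ 2.1389, so f = (1/2)^(77/36) ≈ 0.227055.
Cmin,ss = (D/Vd)·f/(1−f), so D = Cmin,ss·Vd·(1−f)/f.
D = 22 × 239 × (1−f)/f ≈ 22 × 239 × 3.40422 ≈ 17899.39 mg.

17899 mg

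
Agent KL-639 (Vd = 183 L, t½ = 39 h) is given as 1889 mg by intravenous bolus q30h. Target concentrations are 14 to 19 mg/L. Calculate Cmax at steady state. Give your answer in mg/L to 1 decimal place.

25.0 mg/L

k = ln2/t½ = ln2/39 ≈ 0.017773 h⁻¹; fraction remaining f = e^(−kτ) = e^(−0.017773×30) ≈ 0.5867.
At steady state, accumulation factor R = 1/(1 − e^(−kτ)) ≈ 2.4195.
Each bolus raises the concentration by D/Vd = 1889/183 ≈ 10.322 mg/L.
Cmax,ss = C₀/(1 − f) ≈ 10.322/0.4133 ≈ 24.975 mg/L.
Peak 25.0 mg/L vs MTC 19 mg/L: exceeds toxic threshold.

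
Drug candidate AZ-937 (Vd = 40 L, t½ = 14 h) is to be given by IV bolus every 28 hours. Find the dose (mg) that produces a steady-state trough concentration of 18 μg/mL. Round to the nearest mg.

2160 mg

τ/t½ = 28/14 ≈ 2, so f = (1/2)^(28/14) ≈ 0.250000.
Cmin,ss = (D/Vd)·f/(1−f), so D = Cmin,ss·Vd·(1−f)/f.
D = 18 × 40 × (1−f)/f ≈ 18 × 40 × 3.00000 ≈ 2160.00 mg.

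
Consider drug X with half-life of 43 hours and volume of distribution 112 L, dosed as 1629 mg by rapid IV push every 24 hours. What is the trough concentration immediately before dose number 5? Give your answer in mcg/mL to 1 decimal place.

f = (1/2)^(τ/t½) = (1/2)^(24/43) ≈ 0.6792.
C₀ = D/Vd = 1629/112 ≈ 14.545 mcg/mL.
Before the 5th dose, 4 doses have been given. Superposition: Cmin = C₀·(f + f² + … + f^4).
≈ 14.545 × (0.6792 + 0.4613 + 0.3133 + 0.2128) ≈ 14.545 × 1.6666 ≈ 24.241 mcg/mL.

24.2 mcg/mL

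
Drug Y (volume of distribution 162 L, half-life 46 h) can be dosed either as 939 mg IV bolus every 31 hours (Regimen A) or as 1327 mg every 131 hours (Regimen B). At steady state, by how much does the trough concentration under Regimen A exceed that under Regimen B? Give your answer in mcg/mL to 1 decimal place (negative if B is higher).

8.4 mcg/mL

Regimen A: f = (1/2)^(31/46) ≈ 0.6268; Cmin,ss = (939/162)·f/(1−f) ≈ 9.735 mcg/mL.
Regimen B: f = (1/2)^(131/46) ≈ 0.1389; Cmin,ss = (1327/162)·f/(1−f) ≈ 1.321 mcg/mL.
Difference ≈ 9.735 − 1.321 ≈ 8.414 mcg/mL.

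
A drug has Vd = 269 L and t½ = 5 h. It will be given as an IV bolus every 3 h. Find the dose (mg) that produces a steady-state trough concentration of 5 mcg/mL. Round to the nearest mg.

694 mg

τ/t½ = 3/5 ≈ 0.6, so f = (1/2)^(3/5) ≈ 0.659754.
Cmin,ss = (D/Vd)·f/(1−f), so D = Cmin,ss·Vd·(1−f)/f.
D = 5 × 269 × (1−f)/f ≈ 5 × 269 × 0.51572 ≈ 693.64 mg.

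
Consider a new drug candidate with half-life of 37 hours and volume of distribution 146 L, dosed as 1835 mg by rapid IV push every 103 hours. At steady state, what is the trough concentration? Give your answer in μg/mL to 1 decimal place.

2.1 μg/mL

τ/t½ = 103/37 ≈ 2.7838, so fraction remaining f = (1/2)^(103/37) ≈ 0.1452.
At steady state, accumulation factor R = 1/(1 − e^(−kτ)) ≈ 1.1699.
Single-dose peak C₀ = D/Vd = 1835/146 ≈ 12.568 μg/mL.
Steady-state peak Cmax,ss = C₀·R ≈ 12.568 × 1.1699 ≈ 14.703 μg/mL.
One interval later, Cmin,ss = Cmax,ss·e^(−kτ) ≈ 14.703 × 0.1452 ≈ 2.135 μg/mL.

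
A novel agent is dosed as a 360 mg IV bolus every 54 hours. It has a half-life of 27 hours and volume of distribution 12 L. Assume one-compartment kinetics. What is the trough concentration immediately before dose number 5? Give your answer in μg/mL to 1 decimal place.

f = (1/2)^(τ/t½) = (1/2)^(54/27) ≈ 0.2500.
C₀ = D/Vd = 360/12 ≈ 30.000 μg/mL.
Before the 5th dose, 4 doses have been given. Superposition: Cmin = C₀·(f + f² + … + f^4).
≈ 30.000 × (0.2500 + 0.0625 + 0.0156 + 0.0039) ≈ 30.000 × 0.3320 ≈ 9.960 μg/mL.

10.0 μg/mL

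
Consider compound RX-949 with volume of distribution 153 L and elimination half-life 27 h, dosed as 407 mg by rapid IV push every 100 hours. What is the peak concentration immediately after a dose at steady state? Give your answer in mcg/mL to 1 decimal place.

Over one 100-h interval, 100/27 ≈ 3.7037 half-lives elapse, leaving f ≈ 0.0767 of each dose.
At steady state, accumulation factor R = 1/(1 − e^(−kτ)) ≈ 1.0831.
Single-dose peak C₀ = D/Vd = 407/153 ≈ 2.660 mcg/mL.
Steady-state peak Cmax,ss = C₀·R ≈ 2.660 × 1.0831 ≈ 2.881 mcg/mL.

2.9 mcg/mL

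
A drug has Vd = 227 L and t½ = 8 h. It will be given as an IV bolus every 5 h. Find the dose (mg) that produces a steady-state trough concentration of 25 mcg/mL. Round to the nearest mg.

3077 mg

τ/t½ = 5/8 ≈ 0.625, so f = (1/2)^(5/8) ≈ 0.648420.
Cmin,ss = (D/Vd)·f/(1−f), so D = Cmin,ss·Vd·(1−f)/f.
D = 25 × 227 × (1−f)/f ≈ 25 × 227 × 0.54221 ≈ 3077.04 mg.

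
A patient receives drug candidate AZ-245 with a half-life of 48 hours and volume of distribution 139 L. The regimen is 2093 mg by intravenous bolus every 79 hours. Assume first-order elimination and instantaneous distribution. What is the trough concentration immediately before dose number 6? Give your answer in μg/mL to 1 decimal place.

f = (1/2)^(τ/t½) = (1/2)^(79/48) ≈ 0.3196.
C₀ = D/Vd = 2093/139 ≈ 15.058 μg/mL.
Before the 6th dose, 5 doses have been given. Superposition: Cmin = C₀·(f + f² + … + f^5).
≈ 15.058 × (0.3196 + 0.1021 + 0.0326 + 0.0104 + 0.0033) ≈ 15.058 × 0.4680 ≈ 7.047 μg/mL.

7.0 μg/mL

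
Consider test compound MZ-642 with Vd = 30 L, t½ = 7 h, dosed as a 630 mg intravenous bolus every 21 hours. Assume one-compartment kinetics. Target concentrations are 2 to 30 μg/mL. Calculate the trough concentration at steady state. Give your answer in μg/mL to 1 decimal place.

3.0 μg/mL

τ = 21 h = 3 half-lives, so f = (1/2)^3 = 0.125.
At steady state, R = 1/(1 − 0.125) = 8/7.
Single-dose peak C₀ = D/Vd = 630/30 = 21 μg/mL.
Steady-state peak Cmax,ss = C₀·R = 21 × 8/7 ≈ 24.000 μg/mL.
Steady-state trough Cmin,ss = Cmax,ss·f ≈ 24.000 × 0.125 ≈ 3.000 μg/mL.
Trough 3.0 μg/mL vs MEC 2 μg/mL: adequate.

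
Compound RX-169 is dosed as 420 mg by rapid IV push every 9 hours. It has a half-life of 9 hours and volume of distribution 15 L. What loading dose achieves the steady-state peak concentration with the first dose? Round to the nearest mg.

f = (1/2)^(9/9) ≈ 0.500000; accumulation ratio R = 1/(1−f) ≈ 2.00000.
Loading dose to hit Cmax,ss on first dose: D_load = D_maint·R ≈ 420 × 2.00000 ≈ 840.00 mg.

840 mg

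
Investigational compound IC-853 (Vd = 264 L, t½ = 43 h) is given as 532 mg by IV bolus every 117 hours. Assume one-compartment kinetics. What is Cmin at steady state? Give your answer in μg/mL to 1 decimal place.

Over one 117-h interval, 117/43 ≈ 2.7209 half-lives elapse, leaving f ≈ 0.1517 of each dose.
At steady state, accumulation factor R = 1/(1 − e^(−kτ)) ≈ 1.1788.
Single-dose peak C₀ = D/Vd = 532/264 ≈ 2.015 μg/mL.
Cmax,ss = C₀/(1 − f) ≈ 2.015/0.8483 ≈ 2.375 μg/mL.
One interval later, Cmin,ss = Cmax,ss·e^(−kτ) ≈ 2.375 × 0.1517 ≈ 0.360 μg/mL.

0.4 μg/mL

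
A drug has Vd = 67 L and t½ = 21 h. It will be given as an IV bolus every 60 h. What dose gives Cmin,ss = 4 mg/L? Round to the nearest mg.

1674 mg

τ/t½ = 60/21 ≈ 2.8571, so f = (1/2)^(60/21) ≈ 0.138011.
Cmin,ss = (D/Vd)·f/(1−f), so D = Cmin,ss·Vd·(1−f)/f.
D = 4 × 67 × (1−f)/f ≈ 4 × 67 × 6.24580 ≈ 1673.87 mg.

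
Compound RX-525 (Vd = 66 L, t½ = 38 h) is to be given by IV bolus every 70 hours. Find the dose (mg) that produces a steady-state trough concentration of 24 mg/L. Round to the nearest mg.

4095 mg

τ/t½ = 70/38 ≈ 1.8421, so f = (1/2)^(70/38) ≈ 0.278914.
Cmin,ss = (D/Vd)·f/(1−f), so D = Cmin,ss·Vd·(1−f)/f.
D = 24 × 66 × (1−f)/f ≈ 24 × 66 × 2.58533 ≈ 4095.16 mg.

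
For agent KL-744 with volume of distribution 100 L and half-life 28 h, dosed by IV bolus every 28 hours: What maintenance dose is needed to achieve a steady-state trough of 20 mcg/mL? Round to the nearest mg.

2000 mg

τ/t½ = 28/28 ≈ 1, so f = (1/2)^(28/28) ≈ 0.500000.
Cmin,ss = (D/Vd)·f/(1−f), so D = Cmin,ss·Vd·(1−f)/f.
D = 20 × 100 × (1−f)/f ≈ 20 × 100 × 1.00000 ≈ 2000.00 mg.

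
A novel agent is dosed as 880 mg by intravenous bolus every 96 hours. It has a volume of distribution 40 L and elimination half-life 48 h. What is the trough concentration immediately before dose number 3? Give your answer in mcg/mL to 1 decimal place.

f = (1/2)^(τ/t½) = (1/2)^(96/48) ≈ 0.2500.
C₀ = D/Vd = 880/40 ≈ 22.000 mcg/mL.
Before the 3rd dose, 2 doses have been given. Superposition: Cmin = C₀·(f + f²).
≈ 22.000 × (0.2500 + 0.0625) ≈ 22.000 × 0.3125 ≈ 6.875 mcg/mL.

6.9 mcg/mL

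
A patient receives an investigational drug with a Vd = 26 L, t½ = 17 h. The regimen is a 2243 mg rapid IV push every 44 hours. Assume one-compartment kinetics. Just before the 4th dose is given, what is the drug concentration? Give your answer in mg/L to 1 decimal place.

f = (1/2)^(τ/t½) = (1/2)^(44/17) ≈ 0.1663.
C₀ = D/Vd = 2243/26 ≈ 86.269 mg/L.
Before the 4th dose, 3 doses have been given. Superposition: Cmin = C₀·(f + f² + … + f^3).
≈ 86.269 × (0.1663 + 0.0277 + 0.0046) ≈ 86.269 × 0.1986 ≈ 17.133 mg/L.

17.1 mg/L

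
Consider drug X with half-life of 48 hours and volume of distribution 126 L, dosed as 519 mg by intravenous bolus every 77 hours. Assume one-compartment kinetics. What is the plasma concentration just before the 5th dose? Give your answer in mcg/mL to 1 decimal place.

2.0 mcg/mL

f = (1/2)^(τ/t½) = (1/2)^(77/48) ≈ 0.3289.
C₀ = D/Vd = 519/126 ≈ 4.119 mcg/mL.
Before the 5th dose, 4 doses have been given. Superposition: Cmin = C₀·(f + f² + … + f^4).
≈ 4.119 × (0.3289 + 0.1082 + 0.0356 + 0.0117) ≈ 4.119 × 0.4844 ≈ 1.995 mcg/mL.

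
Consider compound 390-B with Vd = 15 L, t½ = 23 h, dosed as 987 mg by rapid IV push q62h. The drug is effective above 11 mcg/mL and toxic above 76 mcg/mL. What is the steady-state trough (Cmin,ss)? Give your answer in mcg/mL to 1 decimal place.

k = ln2/t½ = ln2/23 ≈ 0.030137 h⁻¹; fraction remaining f = e^(−kτ) = e^(−0.030137×62) ≈ 0.1544.
Accumulation ratio R = 1/(1 − f) ≈ 1/0.8456 ≈ 1.1826.
Each bolus raises the concentration by D/Vd = 987/15 ≈ 65.800 mcg/mL.
Cmax,ss = C₀/(1 − f) ≈ 65.800/0.8456 ≈ 77.815 mcg/mL.
One interval later, Cmin,ss = Cmax,ss·e^(−kτ) ≈ 77.815 × 0.1544 ≈ 12.015 mcg/mL.
Trough 12.0 mcg/mL vs MEC 11 mcg/mL: adequate.

12.0 mcg/mL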